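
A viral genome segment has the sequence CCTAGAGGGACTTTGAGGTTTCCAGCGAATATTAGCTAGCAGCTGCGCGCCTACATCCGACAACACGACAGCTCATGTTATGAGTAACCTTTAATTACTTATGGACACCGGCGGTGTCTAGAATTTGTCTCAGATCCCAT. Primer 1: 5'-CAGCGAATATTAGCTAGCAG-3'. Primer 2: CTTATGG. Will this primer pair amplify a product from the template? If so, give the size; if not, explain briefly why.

Primer 1 (CAGCGAATATTAGCTAGCAG) matches the top strand at positions 23–42 (3' end points downstream).
Primer 2 (CTTATGG) also matches the top strand directly, at positions 98–104 — its reverse complement CCATAAG is not present.
Both primers anneal to the bottom strand with 3' ends pointing the same way, so neither can prime synthesis back toward the other.

No product — both primers anneal to the same strand and extend in the same direction.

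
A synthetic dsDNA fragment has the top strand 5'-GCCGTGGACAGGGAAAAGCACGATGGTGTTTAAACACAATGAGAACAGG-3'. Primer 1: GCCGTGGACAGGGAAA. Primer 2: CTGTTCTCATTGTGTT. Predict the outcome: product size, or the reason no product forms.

Primer 1 (GCCGTGGACAGGGAAA) matches the top strand at positions 1–16; it acts as a forward primer.
Primer 2's reverse complement is AACACAATGAGAACAG, matching the top strand at positions 33–48; it acts as a reverse primer.
The 3' ends face each other across positions 1–48, giving a 48 bp product.

Yes — a 48 bp product.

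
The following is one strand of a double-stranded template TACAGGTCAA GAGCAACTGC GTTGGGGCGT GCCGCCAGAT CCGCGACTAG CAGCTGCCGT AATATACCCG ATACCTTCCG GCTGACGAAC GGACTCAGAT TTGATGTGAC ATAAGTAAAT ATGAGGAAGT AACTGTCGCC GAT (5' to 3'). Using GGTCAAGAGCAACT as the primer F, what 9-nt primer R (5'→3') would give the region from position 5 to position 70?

The product's 3' end on the top strand is position 70.
The reverse primer anneals to the top strand over positions 62–70, i.e. to ATATACCCG.
Its sequence written 5'→3' is the reverse complement: CGGGTATAT.

5'-CGGGTATAT-3'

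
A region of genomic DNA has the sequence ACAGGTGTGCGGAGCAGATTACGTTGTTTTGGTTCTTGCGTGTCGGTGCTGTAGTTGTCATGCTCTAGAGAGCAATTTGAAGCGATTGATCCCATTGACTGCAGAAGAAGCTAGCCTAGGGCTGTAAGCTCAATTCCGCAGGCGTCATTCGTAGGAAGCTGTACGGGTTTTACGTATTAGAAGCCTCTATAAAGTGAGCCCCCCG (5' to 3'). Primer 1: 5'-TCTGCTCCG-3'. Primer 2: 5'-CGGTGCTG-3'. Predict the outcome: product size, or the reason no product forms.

Primer 1 (TCTGCTCCG) has reverse complement CGGAGCAGA, which matches the top strand at positions 10–18; primer 1 anneals to the top strand there with its 3' end pointing upstream toward position 10.
Primer 2 (CGGTGCTG) matches the top strand directly at positions 44–51; it anneals to the bottom strand with its 3' end pointing downstream toward position 51.
The 3' ends diverge (primer 1 extends toward position 1, primer 2 toward position 205), so the primers never converge on a shared product.

No product — the primers' 3' ends point away from each other.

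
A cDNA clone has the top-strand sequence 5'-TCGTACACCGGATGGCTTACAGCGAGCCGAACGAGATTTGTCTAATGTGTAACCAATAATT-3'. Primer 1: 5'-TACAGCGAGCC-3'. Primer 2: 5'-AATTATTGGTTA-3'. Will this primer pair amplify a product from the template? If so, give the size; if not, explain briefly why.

Primer 1 (TACAGCGAGCC) matches the top strand at positions 18–28; it acts as a forward primer.
Primer 2's reverse complement is TAACCAATAATT, matching the top strand at positions 50–61; it acts as a reverse primer.
The 3' ends face each other across positions 18–61, giving a 44 bp product.

Yes — a 44 bp product.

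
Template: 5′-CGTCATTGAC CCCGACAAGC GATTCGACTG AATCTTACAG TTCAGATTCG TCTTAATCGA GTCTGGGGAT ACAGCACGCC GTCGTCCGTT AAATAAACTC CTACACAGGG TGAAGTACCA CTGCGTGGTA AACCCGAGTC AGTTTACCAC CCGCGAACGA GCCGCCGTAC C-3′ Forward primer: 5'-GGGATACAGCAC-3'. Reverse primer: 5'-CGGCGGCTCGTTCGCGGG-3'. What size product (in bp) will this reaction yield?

102 bp

The forward primer matches the template at positions 66–77.
The reverse primer's reverse complement is CCCGCGAACGAGCCGCCG, which matches the template at positions 150–167.
The product runs from position 66 to position 167, so its length is 167 − 66 + 1 = 102 bp.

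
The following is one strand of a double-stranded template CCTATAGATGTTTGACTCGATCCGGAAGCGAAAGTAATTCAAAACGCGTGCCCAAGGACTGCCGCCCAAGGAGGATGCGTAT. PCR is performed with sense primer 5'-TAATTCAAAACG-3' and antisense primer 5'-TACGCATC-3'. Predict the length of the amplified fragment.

The forward primer matches the template at positions 35–46.
Taking the reverse complement of TACGCATC gives GATGCGTA, found at positions 74–81 on the template; the primer anneals here to the top strand with its 3' end pointing upstream.
Amplicon spans positions 35–81: 47 bp.

47 bp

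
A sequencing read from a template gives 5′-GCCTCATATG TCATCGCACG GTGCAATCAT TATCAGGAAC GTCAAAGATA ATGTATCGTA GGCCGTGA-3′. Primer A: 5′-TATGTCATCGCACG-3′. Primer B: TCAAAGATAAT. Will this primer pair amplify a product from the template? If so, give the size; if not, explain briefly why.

Primer A (TATGTCATCGCACG) matches the top strand at positions 7–20 (3' end points downstream).
Primer B (TCAAAGATAAT) also matches the top strand directly, at positions 42–52 — its reverse complement ATTATCTTTGA is not present.
Both primers anneal to the bottom strand with 3' ends pointing the same way, so neither can prime synthesis back toward the other.

No product — both primers anneal to the same strand and extend in the same direction.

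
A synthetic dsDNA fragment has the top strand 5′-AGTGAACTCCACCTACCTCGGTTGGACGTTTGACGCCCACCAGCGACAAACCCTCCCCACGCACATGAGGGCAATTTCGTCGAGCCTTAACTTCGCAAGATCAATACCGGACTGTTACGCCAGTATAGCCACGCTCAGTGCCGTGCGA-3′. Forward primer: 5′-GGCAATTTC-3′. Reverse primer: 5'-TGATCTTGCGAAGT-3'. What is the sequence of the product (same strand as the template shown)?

Scanning the template, GGCAATTTC occurs at positions 70–78; this primer anneals to the bottom strand there with its 3' end pointing downstream.
Reverse complement of the reverse primer: ACTTCGCAAGATCA. This occurs on the top strand at positions 90–103.
The product is the template from position 70 through 103 (34 bp).

5'-GGCAATTTCGTCGAGCCTTAACTTCGCAAGATCA-3'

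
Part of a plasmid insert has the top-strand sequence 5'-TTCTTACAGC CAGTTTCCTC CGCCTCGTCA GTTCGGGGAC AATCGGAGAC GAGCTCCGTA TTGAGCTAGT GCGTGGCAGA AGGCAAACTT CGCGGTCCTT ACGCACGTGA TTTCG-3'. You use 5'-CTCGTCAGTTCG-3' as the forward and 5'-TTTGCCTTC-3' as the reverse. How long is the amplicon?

Forward primer CTCGTCAGTTCG is found on the top strand at positions 24–35.
Taking the reverse complement of TTTGCCTTC gives GAAGGCAAA, found at positions 79–87 on the template; the primer anneals here to the top strand with its 3' end pointing upstream.
Product length = (reverse-primer end) − (forward-primer start) + 1 = 87 − 24 + 1 = 64 bp.

64 bp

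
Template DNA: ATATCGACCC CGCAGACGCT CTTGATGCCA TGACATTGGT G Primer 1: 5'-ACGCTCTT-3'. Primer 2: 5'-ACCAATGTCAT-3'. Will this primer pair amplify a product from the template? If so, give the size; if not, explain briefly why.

Primer 1 (ACGCTCTT) matches the top strand at positions 16–23; it acts as a forward primer.
Primer 2's reverse complement is ATGACATTGGT, matching the top strand at positions 30–40; it acts as a reverse primer.
The 3' ends face each other across positions 16–40, giving a 25 bp product.

Yes — a 25 bp product.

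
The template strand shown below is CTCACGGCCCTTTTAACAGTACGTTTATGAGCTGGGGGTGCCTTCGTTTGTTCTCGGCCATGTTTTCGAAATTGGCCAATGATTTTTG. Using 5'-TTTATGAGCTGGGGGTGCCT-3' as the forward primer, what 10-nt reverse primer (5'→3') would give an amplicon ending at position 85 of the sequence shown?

5'-AAATCATTGG-3'

The forward primer binds at positions 24–43; the product's 3' end on the top strand is position 85.
The reverse primer anneals to the top strand over positions 76–85, i.e. to CCAATGATTT.
Its sequence written 5'→3' is the reverse complement: AAATCATTGG.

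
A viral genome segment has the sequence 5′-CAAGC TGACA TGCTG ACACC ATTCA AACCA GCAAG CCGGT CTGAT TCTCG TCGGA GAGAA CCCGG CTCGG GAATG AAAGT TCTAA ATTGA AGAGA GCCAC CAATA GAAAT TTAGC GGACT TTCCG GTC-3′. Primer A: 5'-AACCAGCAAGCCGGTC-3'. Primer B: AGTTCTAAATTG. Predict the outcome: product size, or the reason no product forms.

Primer A (AACCAGCAAGCCGGTC) matches the top strand at positions 26–41 (3' end points downstream).
Primer B (AGTTCTAAATTG) also matches the top strand directly, at positions 78–89 — its reverse complement CAATTTAGAACT is not present.
Both primers anneal to the bottom strand with 3' ends pointing the same way, so neither can prime synthesis back toward the other.

No product — both primers anneal to the same strand and extend in the same direction.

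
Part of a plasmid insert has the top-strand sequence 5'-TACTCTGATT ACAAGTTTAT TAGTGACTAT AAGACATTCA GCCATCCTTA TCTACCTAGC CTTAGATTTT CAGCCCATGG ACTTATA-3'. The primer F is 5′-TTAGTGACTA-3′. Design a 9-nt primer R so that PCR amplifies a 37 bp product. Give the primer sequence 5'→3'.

The forward primer binds at positions 20–29, so a 37 bp product ends at position 20 + 37 − 1 = 56.
The reverse primer anneals to the top strand over positions 48–56, i.e. to TTATCTACC.
Its sequence written 5'→3' is the reverse complement: GGTAGATAA.

5'-GGTAGATAA-3'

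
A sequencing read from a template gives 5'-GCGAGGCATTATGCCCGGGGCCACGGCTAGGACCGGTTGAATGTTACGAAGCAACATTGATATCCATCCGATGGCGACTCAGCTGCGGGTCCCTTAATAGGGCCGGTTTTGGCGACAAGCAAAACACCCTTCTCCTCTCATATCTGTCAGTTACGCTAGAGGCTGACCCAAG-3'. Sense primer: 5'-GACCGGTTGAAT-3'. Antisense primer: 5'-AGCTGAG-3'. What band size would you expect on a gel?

54 bp

Forward primer GACCGGTTGAAT is found on the top strand at positions 31–42.
Taking the reverse complement of AGCTGAG gives CTCAGCT, found at positions 78–84 on the template; the primer anneals here to the top strand with its 3' end pointing upstream.
The product runs from position 31 to position 84, so its length is 84 − 31 + 1 = 54 bp.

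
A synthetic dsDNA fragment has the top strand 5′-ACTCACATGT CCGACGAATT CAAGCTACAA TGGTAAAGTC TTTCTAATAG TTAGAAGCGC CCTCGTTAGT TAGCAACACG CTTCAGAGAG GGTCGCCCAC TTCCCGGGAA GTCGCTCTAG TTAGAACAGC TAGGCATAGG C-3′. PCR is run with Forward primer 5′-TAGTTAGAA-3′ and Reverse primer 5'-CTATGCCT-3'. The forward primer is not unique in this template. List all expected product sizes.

The forward primer TAGTTAGAA matches the top strand at positions 48–56, 118–126.
The reverse primer's reverse complement is AGGCATAG, matching at positions 132–139.
Each forward site pairs with the reverse site to give a product ending at position 139: sizes 92, 22 bp.

92 bp, 22 bp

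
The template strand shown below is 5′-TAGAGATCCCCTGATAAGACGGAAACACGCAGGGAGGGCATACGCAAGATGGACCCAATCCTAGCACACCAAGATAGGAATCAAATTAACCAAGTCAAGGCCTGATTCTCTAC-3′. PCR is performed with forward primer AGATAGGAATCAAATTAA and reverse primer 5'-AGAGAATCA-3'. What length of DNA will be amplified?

40 bp

The forward primer matches the template at positions 72–89.
The reverse primer's reverse complement is TGATTCTCT, which matches the template at positions 103–111.
The product runs from position 72 to position 111, so its length is 111 − 72 + 1 = 40 bp.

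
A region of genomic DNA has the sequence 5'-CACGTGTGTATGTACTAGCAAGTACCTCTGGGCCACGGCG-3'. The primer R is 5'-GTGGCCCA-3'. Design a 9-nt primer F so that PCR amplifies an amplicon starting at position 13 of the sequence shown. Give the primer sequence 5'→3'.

5'-TACTAGCAA-3'

The reverse primer's reverse complement TGGGCCAC matches the template at positions 29–36; the product starts at position 13.
The forward primer is identical to the top strand over positions 13–21: TACTAGCAA.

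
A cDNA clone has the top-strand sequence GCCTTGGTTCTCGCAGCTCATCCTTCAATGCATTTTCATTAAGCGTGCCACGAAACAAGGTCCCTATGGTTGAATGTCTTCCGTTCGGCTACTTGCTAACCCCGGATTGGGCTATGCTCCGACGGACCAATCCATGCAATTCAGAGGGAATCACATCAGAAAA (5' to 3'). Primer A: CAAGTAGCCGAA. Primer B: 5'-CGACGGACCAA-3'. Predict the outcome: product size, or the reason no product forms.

Primer A (CAAGTAGCCGAA) has reverse complement TTCGGCTACTTG, which matches the top strand at positions 84–95; primer A anneals to the top strand there with its 3' end pointing upstream toward position 84.
Primer B (CGACGGACCAA) matches the top strand directly at positions 120–130; it anneals to the bottom strand with its 3' end pointing downstream toward position 130.
The 3' ends diverge (primer A extends toward position 1, primer B toward position 163), so the primers never converge on a shared product.

No product — the primers' 3' ends point away from each other.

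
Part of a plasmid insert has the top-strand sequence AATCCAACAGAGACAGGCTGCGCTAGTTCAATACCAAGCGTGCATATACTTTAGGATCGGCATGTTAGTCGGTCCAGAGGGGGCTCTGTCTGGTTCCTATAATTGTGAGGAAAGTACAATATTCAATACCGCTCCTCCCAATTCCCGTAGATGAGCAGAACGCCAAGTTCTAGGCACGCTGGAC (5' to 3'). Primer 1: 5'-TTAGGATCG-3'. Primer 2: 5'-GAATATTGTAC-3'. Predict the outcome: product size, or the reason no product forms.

Yes — a 74 bp product.

Primer 1 (TTAGGATCG) matches the top strand at positions 51–59; it acts as a forward primer.
Primer 2's reverse complement is GTACAATATTC, matching the top strand at positions 114–124; it acts as a reverse primer.
The 3' ends face each other across positions 51–124, giving a 74 bp product.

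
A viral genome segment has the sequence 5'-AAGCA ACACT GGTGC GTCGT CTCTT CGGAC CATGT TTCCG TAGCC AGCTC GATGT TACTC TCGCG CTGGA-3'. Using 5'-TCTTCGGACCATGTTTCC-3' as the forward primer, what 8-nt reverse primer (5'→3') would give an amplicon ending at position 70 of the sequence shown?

5'-TCCAGCGC-3'

The forward primer binds at positions 22–39; the product's 3' end on the top strand is position 70.
The reverse primer anneals to the top strand over positions 63–70, i.e. to GCGCTGGA.
Its sequence written 5'→3' is the reverse complement: TCCAGCGC.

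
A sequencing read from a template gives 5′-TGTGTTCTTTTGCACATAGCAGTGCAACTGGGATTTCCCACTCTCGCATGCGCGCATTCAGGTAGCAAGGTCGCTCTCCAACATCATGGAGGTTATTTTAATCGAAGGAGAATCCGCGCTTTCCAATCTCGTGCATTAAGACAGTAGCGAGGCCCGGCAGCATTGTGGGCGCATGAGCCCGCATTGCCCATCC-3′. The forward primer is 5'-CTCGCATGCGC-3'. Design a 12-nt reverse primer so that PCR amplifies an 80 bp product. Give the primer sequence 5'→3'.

5'-AAAGCGCGGATT-3'

The forward primer binds at positions 43–53, so an 80 bp product ends at position 43 + 80 − 1 = 122.
The reverse primer anneals to the top strand over positions 111–122, i.e. to AATCCGCGCTTT.
Its sequence written 5'→3' is the reverse complement: AAAGCGCGGATT.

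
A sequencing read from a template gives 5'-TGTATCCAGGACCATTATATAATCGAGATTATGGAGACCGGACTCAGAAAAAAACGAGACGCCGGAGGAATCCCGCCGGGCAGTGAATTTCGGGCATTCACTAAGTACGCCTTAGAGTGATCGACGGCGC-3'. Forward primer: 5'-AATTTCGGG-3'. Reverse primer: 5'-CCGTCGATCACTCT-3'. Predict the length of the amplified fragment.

42 bp

The forward primer matches the template at positions 86–94.
The reverse primer's reverse complement is AGAGTGATCGACGG, which matches the template at positions 114–127.
Product length = (reverse-primer end) − (forward-primer start) + 1 = 127 − 86 + 1 = 42 bp.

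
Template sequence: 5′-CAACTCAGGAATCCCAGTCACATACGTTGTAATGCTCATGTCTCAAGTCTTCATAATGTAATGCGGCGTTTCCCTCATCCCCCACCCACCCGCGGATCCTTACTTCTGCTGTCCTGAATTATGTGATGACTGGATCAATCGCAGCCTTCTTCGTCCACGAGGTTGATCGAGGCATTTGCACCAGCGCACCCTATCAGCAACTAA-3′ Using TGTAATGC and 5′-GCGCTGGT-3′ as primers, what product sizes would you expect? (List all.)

160 bp, 131 bp

The forward primer TGTAATGC matches the top strand at positions 28–35, 57–64.
The reverse primer's reverse complement is ACCAGCGC, matching at positions 180–187.
Each forward site pairs with the reverse site to give a product ending at position 187: sizes 160, 131 bp.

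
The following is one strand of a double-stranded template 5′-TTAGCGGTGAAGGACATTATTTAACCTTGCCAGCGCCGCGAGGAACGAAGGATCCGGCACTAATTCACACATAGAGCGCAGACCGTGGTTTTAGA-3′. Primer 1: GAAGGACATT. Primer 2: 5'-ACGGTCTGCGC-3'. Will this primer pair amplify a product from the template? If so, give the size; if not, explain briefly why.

Yes — a 78 bp product.

Primer 1 (GAAGGACATT) matches the top strand at positions 9–18; it acts as a forward primer.
Primer 2's reverse complement is GCGCAGACCGT, matching the top strand at positions 76–86; it acts as a reverse primer.
The 3' ends face each other across positions 9–86, giving a 78 bp product.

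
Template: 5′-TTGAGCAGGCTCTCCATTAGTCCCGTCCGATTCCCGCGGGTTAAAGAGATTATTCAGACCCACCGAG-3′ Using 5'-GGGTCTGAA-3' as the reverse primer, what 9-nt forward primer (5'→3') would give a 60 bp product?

5'-TGAGCAGGC-3'

The reverse primer's reverse complement TTCAGACCC matches the template at positions 53–61, so the product ends at position 61.
A 60 bp product then starts at position 61 − 60 + 1 = 2.
The forward primer is identical to the top strand there: TGAGCAGGC.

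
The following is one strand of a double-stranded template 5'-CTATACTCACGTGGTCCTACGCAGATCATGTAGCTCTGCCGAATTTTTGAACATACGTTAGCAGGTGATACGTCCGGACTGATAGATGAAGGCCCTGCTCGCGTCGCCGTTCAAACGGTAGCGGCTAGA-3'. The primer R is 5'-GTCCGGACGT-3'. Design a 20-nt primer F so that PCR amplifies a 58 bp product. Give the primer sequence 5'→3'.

The reverse primer's reverse complement ACGTCCGGAC matches the template at positions 70–79, so the product ends at position 79.
A 58 bp product then starts at position 79 − 58 + 1 = 22.
The forward primer is identical to the top strand there: CAGATCATGTAGCTCTGCCG.

5'-CAGATCATGTAGCTCTGCCG-3'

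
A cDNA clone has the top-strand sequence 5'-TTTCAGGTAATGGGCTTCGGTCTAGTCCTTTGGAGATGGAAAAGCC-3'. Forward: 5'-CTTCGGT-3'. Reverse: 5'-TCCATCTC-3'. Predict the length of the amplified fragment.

26 bp

Forward primer CTTCGGT is found on the top strand at positions 15–21.
Taking the reverse complement of TCCATCTC gives GAGATGGA, found at positions 33–40 on the template; the primer anneals here to the top strand with its 3' end pointing upstream.
Product length = (reverse-primer end) − (forward-primer start) + 1 = 40 − 15 + 1 = 26 bp.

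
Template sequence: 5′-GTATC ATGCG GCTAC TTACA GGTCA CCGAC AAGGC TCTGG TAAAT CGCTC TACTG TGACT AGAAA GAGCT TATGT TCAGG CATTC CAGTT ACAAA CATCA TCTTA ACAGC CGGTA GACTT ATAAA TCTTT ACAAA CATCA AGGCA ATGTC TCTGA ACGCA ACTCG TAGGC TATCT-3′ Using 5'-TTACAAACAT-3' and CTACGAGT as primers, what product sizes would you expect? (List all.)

80 bp, 40 bp

The forward primer TTACAAACAT matches the top strand at positions 89–98, 129–138.
The reverse primer's reverse complement is ACTCGTAG, matching at positions 161–168.
Each forward site pairs with the reverse site to give a product ending at position 168: sizes 80, 40 bp.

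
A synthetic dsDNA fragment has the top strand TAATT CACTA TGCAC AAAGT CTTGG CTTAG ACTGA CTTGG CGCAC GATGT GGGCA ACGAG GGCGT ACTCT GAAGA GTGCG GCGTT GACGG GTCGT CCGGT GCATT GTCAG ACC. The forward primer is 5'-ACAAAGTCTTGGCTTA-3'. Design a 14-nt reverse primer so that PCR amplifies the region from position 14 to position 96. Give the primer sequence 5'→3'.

5'-GACGACCCGTCAAC-3'

The product's 3' end on the top strand is position 96.
The reverse primer anneals to the top strand over positions 83–96, i.e. to GTTGACGGGTCGTC.
Its sequence written 5'→3' is the reverse complement: GACGACCCGTCAAC.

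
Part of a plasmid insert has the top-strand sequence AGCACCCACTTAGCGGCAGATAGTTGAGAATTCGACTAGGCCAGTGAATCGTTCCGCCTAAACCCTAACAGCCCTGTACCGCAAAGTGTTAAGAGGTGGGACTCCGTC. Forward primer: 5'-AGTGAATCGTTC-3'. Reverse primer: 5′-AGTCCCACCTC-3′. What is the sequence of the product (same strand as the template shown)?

Forward primer AGTGAATCGTTC is found on the top strand at positions 43–54.
Taking the reverse complement of AGTCCCACCTC gives GAGGTGGGACT, found at positions 93–103 on the template; the primer anneals here to the top strand with its 3' end pointing upstream.
The product is the template from position 43 through 103 (61 bp).

5'-AGTGAATCGTTCCGCCTAAACCCTAACAGCCCTGTACCGCAAAGTGTTAAGAGGTGGGACT-3'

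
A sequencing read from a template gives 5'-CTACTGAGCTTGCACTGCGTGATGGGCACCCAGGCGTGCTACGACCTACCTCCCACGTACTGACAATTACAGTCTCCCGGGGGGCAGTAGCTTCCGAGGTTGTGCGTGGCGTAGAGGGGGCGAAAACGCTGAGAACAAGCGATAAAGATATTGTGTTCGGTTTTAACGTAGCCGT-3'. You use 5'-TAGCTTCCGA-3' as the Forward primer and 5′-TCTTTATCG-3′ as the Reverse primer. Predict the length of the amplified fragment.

Scanning the template, TAGCTTCCGA occurs at positions 88–97; this primer anneals to the bottom strand there with its 3' end pointing downstream.
The reverse primer's reverse complement is CGATAAAGA, which matches the template at positions 140–148.
Amplicon spans positions 88–148: 61 bp.

61 bp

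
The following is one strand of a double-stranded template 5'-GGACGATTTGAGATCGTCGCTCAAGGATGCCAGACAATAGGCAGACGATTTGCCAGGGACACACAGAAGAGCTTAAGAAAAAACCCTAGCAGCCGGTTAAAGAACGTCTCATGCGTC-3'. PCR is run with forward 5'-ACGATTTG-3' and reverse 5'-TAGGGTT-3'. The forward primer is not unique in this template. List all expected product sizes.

86 bp, 44 bp

The forward primer ACGATTTG matches the top strand at positions 3–10, 45–52.
The reverse primer's reverse complement is AACCCTA, matching at positions 82–88.
Each forward site pairs with the reverse site to give a product ending at position 88: sizes 86, 44 bp.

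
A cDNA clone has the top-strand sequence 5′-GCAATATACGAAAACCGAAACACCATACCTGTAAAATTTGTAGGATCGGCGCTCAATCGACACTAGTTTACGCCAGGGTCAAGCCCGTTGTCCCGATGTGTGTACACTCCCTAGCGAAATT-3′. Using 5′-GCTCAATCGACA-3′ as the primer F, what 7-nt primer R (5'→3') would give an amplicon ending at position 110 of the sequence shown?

The forward primer binds at positions 51–62; the product's 3' end on the top strand is position 110.
The reverse primer anneals to the top strand over positions 104–110, i.e. to ACACTCC.
Its sequence written 5'→3' is the reverse complement: GGAGTGT.

5'-GGAGTGT-3'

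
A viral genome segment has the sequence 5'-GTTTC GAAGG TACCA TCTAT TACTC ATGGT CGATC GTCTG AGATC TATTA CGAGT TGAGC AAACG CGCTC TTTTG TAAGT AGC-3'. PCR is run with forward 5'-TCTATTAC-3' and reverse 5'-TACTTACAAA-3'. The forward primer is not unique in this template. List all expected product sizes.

66 bp, 38 bp

The forward primer TCTATTAC matches the top strand at positions 16–23, 44–51.
The reverse primer's reverse complement is TTTGTAAGTA, matching at positions 72–81.
Each forward site pairs with the reverse site to give a product ending at position 81: sizes 66, 38 bp.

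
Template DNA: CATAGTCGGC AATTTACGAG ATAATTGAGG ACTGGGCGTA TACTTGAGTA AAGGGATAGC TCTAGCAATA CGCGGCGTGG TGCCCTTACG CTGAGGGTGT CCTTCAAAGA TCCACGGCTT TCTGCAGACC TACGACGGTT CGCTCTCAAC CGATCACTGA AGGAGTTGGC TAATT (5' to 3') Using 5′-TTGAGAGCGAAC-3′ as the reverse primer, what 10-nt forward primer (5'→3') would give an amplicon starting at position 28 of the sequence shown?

The reverse primer's reverse complement GTTCGCTCTCAA matches the template at positions 138–149; the product starts at position 28.
The forward primer is identical to the top strand over positions 28–37: AGGACTGGGC.

5'-AGGACTGGGC-3'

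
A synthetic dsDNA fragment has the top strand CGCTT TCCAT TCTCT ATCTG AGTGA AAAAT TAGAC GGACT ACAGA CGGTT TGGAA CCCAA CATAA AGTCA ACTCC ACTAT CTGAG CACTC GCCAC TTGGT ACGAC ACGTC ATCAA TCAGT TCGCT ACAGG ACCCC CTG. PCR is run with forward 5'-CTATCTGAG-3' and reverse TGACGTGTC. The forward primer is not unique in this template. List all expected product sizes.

98 bp, 35 bp

The forward primer CTATCTGAG matches the top strand at positions 14–22, 77–85.
The reverse primer's reverse complement is GACACGTCA, matching at positions 103–111.
Each forward site pairs with the reverse site to give a product ending at position 111: sizes 98, 35 bp.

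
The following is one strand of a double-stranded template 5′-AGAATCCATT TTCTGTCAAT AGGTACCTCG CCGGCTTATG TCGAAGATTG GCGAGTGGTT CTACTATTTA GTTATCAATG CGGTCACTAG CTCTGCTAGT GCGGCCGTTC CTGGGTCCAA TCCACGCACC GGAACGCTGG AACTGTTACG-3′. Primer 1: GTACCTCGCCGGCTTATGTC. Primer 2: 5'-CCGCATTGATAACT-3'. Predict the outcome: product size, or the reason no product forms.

Yes — a 61 bp product.

Primer 1 (GTACCTCGCCGGCTTATGTC) matches the top strand at positions 23–42; it acts as a forward primer.
Primer 2's reverse complement is AGTTATCAATGCGG, matching the top strand at positions 70–83; it acts as a reverse primer.
The 3' ends face each other across positions 23–83, giving a 61 bp product.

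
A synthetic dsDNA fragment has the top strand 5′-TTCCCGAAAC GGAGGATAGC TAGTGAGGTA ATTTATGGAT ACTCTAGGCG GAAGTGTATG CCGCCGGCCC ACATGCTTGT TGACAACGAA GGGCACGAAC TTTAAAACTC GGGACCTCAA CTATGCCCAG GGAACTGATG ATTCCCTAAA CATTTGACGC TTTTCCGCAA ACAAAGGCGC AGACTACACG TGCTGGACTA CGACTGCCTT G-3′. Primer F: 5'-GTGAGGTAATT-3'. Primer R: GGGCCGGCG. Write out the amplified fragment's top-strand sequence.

5'-GTGAGGTAATTTATGGATACTCTAGGCGGAAGTGTATGCCGCCGGCCC-3'

Forward primer GTGAGGTAATT is found on the top strand at positions 23–33.
Reverse complement of the reverse primer: CGCCGGCCC. This occurs on the top strand at positions 62–70.
The product is the template from position 23 through 70 (48 bp).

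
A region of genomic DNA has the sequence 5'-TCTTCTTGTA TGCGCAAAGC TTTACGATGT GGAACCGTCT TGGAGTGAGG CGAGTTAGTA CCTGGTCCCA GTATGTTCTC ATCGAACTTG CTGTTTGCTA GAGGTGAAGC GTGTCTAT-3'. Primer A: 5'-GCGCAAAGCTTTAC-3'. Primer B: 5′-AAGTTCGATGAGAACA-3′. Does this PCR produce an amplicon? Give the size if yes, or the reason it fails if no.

Primer A (GCGCAAAGCTTTAC) matches the top strand at positions 12–25; it acts as a forward primer.
Primer B's reverse complement is TGTTCTCATCGAACTT, matching the top strand at positions 74–89; it acts as a reverse primer.
The 3' ends face each other across positions 12–89, giving a 78 bp product.

Yes — a 78 bp product.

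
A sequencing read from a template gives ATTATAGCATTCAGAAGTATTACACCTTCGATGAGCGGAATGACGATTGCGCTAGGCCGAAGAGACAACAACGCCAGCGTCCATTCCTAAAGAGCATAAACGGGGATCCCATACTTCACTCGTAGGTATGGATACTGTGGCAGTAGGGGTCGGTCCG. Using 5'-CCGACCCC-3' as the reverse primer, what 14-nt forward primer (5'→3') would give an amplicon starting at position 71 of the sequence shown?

5'-ACGCCAGCGTCCAT-3'

The reverse primer's reverse complement GGGGTCGG matches the template at positions 146–153; the product starts at position 71.
The forward primer is identical to the top strand over positions 71–84: ACGCCAGCGTCCAT.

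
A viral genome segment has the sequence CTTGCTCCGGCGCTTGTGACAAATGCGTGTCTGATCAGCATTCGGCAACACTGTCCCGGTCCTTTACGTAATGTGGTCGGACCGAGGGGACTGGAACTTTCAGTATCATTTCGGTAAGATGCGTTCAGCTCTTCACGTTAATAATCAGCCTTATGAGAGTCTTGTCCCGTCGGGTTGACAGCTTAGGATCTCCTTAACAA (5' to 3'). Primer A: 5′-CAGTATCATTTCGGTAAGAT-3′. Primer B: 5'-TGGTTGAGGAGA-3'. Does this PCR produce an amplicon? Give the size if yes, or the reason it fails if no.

Primer B (TGGTTGAGGAGA) does not match the top strand, and its reverse complement TCTCCTCAACCA does not match either.
With no annealing site for primer B, no amplification occurs.

No product — primer B has no binding site in the template.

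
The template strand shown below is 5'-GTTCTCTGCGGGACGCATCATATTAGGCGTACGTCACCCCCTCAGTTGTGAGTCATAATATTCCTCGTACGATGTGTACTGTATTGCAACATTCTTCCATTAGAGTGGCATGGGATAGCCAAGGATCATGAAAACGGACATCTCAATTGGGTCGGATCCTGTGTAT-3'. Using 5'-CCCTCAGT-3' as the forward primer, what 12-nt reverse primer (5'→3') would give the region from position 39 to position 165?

5'-TACACAGGATCC-3'

The product's 3' end on the top strand is position 165.
The reverse primer anneals to the top strand over positions 154–165, i.e. to GGATCCTGTGTA.
Its sequence written 5'→3' is the reverse complement: TACACAGGATCC.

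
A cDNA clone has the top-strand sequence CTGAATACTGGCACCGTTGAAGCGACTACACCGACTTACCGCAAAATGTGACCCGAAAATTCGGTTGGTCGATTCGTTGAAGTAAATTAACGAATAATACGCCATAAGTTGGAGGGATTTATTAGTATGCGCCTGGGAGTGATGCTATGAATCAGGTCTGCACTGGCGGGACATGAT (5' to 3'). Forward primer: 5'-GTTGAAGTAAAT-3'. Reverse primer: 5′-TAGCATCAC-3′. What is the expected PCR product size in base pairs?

72 bp

The forward primer matches the template at positions 76–87.
The reverse primer's reverse complement is GTGATGCTA, which matches the template at positions 139–147.
Product length = (reverse-primer end) − (forward-primer start) + 1 = 147 − 76 + 1 = 72 bp.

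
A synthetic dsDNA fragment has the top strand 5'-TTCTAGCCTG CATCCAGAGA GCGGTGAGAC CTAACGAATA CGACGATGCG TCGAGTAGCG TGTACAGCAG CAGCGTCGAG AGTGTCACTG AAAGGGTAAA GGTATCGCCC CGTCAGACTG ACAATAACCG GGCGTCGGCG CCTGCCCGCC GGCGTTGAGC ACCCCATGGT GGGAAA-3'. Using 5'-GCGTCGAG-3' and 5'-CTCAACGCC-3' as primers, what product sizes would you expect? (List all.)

112 bp, 87 bp

The forward primer GCGTCGAG matches the top strand at positions 48–55, 73–80.
The reverse primer's reverse complement is GGCGTTGAG, matching at positions 151–159.
Each forward site pairs with the reverse site to give a product ending at position 159: sizes 112, 87 bp.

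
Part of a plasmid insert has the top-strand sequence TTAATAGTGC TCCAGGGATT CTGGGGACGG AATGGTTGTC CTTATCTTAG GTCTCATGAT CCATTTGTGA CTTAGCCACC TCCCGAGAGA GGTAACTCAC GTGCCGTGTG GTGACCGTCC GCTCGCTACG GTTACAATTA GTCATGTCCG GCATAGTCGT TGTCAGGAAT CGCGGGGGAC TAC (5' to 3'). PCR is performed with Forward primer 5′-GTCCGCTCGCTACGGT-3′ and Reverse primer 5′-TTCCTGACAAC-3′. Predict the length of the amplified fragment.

The forward primer matches the template at positions 117–132.
Reverse complement of the reverse primer: GTTGTCAGGAA. This occurs on the top strand at positions 159–169.
Amplicon spans positions 117–169: 53 bp.

53 bp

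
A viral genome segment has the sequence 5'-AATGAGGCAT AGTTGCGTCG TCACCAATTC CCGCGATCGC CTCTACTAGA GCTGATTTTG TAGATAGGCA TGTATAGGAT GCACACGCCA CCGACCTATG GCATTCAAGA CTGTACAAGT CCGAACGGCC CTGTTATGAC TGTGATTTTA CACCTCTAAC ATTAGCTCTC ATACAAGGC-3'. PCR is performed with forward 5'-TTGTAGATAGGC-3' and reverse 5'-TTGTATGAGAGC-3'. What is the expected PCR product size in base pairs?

Scanning the template, TTGTAGATAGGC occurs at positions 58–69; this primer anneals to the bottom strand there with its 3' end pointing downstream.
The reverse primer's reverse complement is GCTCTCATACAA, which matches the template at positions 165–176.
Product length = (reverse-primer end) − (forward-primer start) + 1 = 176 − 58 + 1 = 119 bp.

119 bp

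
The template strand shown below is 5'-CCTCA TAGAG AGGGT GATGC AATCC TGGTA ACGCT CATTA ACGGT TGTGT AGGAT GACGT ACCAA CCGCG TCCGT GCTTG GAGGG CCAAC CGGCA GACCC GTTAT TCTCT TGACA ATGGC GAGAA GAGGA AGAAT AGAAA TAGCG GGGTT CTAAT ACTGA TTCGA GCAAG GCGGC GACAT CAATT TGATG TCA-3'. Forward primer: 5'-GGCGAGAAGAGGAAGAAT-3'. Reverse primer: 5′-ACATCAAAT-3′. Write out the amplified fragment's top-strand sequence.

Scanning the template, GGCGAGAAGAGGAAGAAT occurs at positions 118–135; this primer anneals to the bottom strand there with its 3' end pointing downstream.
Taking the reverse complement of ACATCAAAT gives ATTTGATGT, found at positions 183–191 on the template; the primer anneals here to the top strand with its 3' end pointing upstream.
The product is the template from position 118 through 191 (74 bp).

5'-GGCGAGAAGAGGAAGAATAGAAATAGCGGGGTTCTAATACTGATTCGAGCAAGGCGGCGACATCAATTTGATGT-3'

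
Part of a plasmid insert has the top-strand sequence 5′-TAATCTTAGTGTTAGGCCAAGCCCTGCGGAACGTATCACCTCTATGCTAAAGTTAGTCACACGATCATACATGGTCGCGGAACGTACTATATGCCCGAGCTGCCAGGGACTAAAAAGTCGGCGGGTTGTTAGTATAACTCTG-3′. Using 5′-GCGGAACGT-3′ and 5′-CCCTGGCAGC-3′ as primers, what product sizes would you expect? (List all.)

83 bp, 32 bp

The forward primer GCGGAACGT matches the top strand at positions 26–34, 77–85.
The reverse primer's reverse complement is GCTGCCAGGG, matching at positions 99–108.
Each forward site pairs with the reverse site to give a product ending at position 108: sizes 83, 32 bp.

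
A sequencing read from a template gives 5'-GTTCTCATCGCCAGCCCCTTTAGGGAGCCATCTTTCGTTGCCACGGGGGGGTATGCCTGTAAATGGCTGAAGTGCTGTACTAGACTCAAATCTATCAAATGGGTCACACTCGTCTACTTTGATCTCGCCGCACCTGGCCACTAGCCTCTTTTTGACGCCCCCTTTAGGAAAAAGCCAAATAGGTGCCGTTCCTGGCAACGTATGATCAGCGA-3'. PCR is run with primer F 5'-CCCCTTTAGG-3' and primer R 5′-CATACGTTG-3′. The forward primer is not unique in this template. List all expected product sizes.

The forward primer CCCCTTTAGG matches the top strand at positions 15–24, 159–168.
The reverse primer's reverse complement is CAACGTATG, matching at positions 196–204.
Each forward site pairs with the reverse site to give a product ending at position 204: sizes 190, 46 bp.

190 bp, 46 bp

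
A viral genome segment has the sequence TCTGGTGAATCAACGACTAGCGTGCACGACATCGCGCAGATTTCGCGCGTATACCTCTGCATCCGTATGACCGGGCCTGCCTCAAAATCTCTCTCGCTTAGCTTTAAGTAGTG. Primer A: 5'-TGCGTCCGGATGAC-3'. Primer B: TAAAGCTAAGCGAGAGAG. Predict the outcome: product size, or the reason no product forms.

Primer A (TGCGTCCGGATGAC) does not match the top strand, and its reverse complement GTCATCCGGACGCA does not match either.
With no annealing site for primer A, no amplification occurs.

No product — primer A has no binding site in the template.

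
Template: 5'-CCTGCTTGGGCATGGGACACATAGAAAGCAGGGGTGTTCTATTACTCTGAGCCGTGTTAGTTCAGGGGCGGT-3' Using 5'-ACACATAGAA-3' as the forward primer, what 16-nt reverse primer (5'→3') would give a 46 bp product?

The forward primer binds at positions 17–26, so a 46 bp product ends at position 17 + 46 − 1 = 62.
The reverse primer anneals to the top strand over positions 47–62, i.e. to CTGAGCCGTGTTAGTT.
Its sequence written 5'→3' is the reverse complement: AACTAACACGGCTCAG.

5'-AACTAACACGGCTCAG-3'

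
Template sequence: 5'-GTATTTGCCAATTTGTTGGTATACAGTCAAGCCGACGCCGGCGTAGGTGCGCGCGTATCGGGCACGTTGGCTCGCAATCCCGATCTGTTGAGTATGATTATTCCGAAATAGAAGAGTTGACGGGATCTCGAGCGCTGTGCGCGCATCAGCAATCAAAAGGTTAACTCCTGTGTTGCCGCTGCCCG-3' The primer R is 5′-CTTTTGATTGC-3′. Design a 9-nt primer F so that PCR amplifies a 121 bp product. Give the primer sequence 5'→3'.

5'-CGGCGTAGG-3'

The reverse primer's reverse complement GCAATCAAAAG matches the template at positions 149–159, so the product ends at position 159.
A 121 bp product then starts at position 159 − 121 + 1 = 39.
The forward primer is identical to the top strand there: CGGCGTAGG.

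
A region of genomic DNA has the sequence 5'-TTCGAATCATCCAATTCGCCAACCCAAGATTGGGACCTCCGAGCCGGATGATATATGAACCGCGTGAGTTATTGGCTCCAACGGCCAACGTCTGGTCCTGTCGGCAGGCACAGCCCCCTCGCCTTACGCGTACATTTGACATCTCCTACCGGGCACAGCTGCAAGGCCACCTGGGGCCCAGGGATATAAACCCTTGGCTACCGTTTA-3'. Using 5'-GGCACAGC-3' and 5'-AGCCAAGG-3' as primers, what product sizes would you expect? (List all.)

93 bp, 48 bp

The forward primer GGCACAGC matches the top strand at positions 107–114, 152–159.
The reverse primer's reverse complement is CCTTGGCT, matching at positions 192–199.
Each forward site pairs with the reverse site to give a product ending at position 199: sizes 93, 48 bp.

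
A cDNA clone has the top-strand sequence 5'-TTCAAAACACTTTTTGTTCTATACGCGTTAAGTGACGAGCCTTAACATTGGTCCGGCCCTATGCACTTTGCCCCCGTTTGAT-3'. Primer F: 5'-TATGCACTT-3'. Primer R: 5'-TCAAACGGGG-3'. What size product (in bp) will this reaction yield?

22 bp

Scanning the template, TATGCACTT occurs at positions 60–68; this primer anneals to the bottom strand there with its 3' end pointing downstream.
The reverse primer's reverse complement is CCCCGTTTGA, which matches the template at positions 72–81.
Product length = (reverse-primer end) − (forward-primer start) + 1 = 81 − 60 + 1 = 22 bp.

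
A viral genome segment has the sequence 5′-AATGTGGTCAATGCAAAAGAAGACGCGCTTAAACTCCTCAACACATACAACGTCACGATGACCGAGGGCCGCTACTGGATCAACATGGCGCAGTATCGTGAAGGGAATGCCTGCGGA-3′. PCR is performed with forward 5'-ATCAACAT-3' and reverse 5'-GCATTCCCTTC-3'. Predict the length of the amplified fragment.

32 bp

The forward primer matches the template at positions 79–86.
The reverse primer's reverse complement is GAAGGGAATGC, which matches the template at positions 100–110.
The product runs from position 79 to position 110, so its length is 110 − 79 + 1 = 32 bp.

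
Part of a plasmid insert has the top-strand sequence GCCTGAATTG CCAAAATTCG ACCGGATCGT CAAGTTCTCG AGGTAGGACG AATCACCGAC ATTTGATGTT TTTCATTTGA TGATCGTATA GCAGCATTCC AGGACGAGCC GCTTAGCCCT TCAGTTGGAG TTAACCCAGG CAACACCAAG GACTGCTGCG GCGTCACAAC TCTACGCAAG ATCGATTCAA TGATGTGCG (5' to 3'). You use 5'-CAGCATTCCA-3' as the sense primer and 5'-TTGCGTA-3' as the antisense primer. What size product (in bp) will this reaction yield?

88 bp

Scanning the template, CAGCATTCCA occurs at positions 92–101; this primer anneals to the bottom strand there with its 3' end pointing downstream.
The reverse primer's reverse complement is TACGCAA, which matches the template at positions 173–179.
The product runs from position 92 to position 179, so its length is 179 − 92 + 1 = 88 bp.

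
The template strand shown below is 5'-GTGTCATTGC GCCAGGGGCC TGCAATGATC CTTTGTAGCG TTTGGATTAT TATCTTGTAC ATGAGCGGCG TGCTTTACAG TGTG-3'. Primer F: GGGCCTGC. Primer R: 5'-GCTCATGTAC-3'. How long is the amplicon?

Forward primer GGGCCTGC is found on the top strand at positions 16–23.
Taking the reverse complement of GCTCATGTAC gives GTACATGAGC, found at positions 57–66 on the template; the primer anneals here to the top strand with its 3' end pointing upstream.
Product length = (reverse-primer end) − (forward-primer start) + 1 = 66 − 16 + 1 = 51 bp.

51 bp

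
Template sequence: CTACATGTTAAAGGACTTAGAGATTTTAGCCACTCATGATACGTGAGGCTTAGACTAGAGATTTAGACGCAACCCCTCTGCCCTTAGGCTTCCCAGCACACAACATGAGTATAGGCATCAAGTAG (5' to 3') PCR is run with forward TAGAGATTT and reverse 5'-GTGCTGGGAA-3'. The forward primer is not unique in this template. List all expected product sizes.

82 bp, 44 bp

The forward primer TAGAGATTT matches the top strand at positions 18–26, 56–64.
The reverse primer's reverse complement is TTCCCAGCAC, matching at positions 90–99.
Each forward site pairs with the reverse site to give a product ending at position 99: sizes 82, 44 bp.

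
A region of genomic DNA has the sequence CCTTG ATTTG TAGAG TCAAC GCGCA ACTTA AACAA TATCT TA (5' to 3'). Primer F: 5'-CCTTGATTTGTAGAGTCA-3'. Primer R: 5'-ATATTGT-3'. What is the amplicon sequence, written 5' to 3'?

5'-CCTTGATTTGTAGAGTCAACGCGCAACTTAAACAATAT-3'

Forward primer CCTTGATTTGTAGAGTCA is found on the top strand at positions 1–18.
Taking the reverse complement of ATATTGT gives ACAATAT, found at positions 32–38 on the template; the primer anneals here to the top strand with its 3' end pointing upstream.
The product is the template from position 1 through 38 (38 bp).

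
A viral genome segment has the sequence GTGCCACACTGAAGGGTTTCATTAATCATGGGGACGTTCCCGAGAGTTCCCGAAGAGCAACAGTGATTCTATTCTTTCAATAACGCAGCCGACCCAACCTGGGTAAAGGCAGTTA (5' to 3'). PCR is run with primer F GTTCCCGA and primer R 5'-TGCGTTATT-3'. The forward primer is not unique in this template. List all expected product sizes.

The forward primer GTTCCCGA matches the top strand at positions 36–43, 46–53.
The reverse primer's reverse complement is AATAACGCA, matching at positions 79–87.
Each forward site pairs with the reverse site to give a product ending at position 87: sizes 52, 42 bp.

52 bp, 42 bp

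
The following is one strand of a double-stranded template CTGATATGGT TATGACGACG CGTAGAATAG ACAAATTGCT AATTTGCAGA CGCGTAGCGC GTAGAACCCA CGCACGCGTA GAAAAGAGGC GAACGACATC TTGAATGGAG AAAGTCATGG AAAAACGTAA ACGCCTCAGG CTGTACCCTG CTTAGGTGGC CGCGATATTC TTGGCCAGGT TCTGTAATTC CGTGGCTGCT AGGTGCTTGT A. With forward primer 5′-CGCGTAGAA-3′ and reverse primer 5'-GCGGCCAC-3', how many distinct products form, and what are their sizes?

Three products: 145 bp, 106 bp, 89 bp

The forward primer CGCGTAGAA matches the top strand at positions 19–27, 58–66, 75–83.
The reverse primer's reverse complement is GTGGCCGC, matching at positions 156–163.
Each forward site pairs with the reverse site to give a product ending at position 163: sizes 145, 106, 89 bp.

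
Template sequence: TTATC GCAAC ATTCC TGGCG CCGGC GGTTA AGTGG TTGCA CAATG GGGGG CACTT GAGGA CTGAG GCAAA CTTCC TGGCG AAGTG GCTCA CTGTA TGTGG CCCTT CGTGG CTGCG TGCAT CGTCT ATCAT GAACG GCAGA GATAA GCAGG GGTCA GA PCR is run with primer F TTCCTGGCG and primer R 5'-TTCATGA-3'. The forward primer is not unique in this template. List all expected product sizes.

122 bp, 62 bp

The forward primer TTCCTGGCG matches the top strand at positions 12–20, 72–80.
The reverse primer's reverse complement is TCATGAA, matching at positions 127–133.
Each forward site pairs with the reverse site to give a product ending at position 133: sizes 122, 62 bp.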